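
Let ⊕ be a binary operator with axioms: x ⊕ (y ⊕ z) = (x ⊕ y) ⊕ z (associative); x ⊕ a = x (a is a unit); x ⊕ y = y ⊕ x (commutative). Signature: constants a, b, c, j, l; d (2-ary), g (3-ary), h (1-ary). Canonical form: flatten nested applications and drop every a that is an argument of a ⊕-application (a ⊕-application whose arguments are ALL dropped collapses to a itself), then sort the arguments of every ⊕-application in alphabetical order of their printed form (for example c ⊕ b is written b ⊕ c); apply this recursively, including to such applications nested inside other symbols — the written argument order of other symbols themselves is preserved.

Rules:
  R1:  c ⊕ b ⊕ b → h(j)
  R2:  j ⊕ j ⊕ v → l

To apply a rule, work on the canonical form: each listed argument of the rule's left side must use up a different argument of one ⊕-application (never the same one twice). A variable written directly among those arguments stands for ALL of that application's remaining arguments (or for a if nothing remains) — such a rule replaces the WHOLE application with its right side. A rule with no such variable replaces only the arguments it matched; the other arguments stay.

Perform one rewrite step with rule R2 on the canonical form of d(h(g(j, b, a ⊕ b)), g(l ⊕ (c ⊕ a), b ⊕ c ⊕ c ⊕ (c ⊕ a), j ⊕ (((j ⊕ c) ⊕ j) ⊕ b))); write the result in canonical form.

Answer: d(h(g(j, b, b)), g(c ⊕ l, b ⊕ c ⊕ c ⊕ c, l))

Derivation:
Canonical form:  d(h(g(j, b, b)), g(c ⊕ l, b ⊕ c ⊕ c ⊕ c, b ⊕ c ⊕ j ⊕ j ⊕ j))
Apply R2:  consuming j, j;  v := b ⊕ c ⊕ j
The extension variable absorbs all remaining arguments, so the whole application is rewritten.
Result:  d(h(g(j, b, b)), g(c ⊕ l, b ⊕ c ⊕ c ⊕ c, l))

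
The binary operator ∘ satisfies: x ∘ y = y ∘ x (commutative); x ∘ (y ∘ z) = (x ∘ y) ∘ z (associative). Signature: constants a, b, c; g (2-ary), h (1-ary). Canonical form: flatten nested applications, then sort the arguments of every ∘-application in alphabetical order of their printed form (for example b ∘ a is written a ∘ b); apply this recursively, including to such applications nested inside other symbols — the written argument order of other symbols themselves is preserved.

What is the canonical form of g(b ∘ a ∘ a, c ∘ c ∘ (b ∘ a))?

Focus inside:  c ∘ c ∘ (b ∘ a)
Flatten:  c ∘ c ∘ b ∘ a
Sort:  a ∘ b ∘ c ∘ c
Put back:  g(a ∘ a ∘ b, a ∘ b ∘ c ∘ c)

Answer: g(a ∘ a ∘ b, a ∘ b ∘ c ∘ c)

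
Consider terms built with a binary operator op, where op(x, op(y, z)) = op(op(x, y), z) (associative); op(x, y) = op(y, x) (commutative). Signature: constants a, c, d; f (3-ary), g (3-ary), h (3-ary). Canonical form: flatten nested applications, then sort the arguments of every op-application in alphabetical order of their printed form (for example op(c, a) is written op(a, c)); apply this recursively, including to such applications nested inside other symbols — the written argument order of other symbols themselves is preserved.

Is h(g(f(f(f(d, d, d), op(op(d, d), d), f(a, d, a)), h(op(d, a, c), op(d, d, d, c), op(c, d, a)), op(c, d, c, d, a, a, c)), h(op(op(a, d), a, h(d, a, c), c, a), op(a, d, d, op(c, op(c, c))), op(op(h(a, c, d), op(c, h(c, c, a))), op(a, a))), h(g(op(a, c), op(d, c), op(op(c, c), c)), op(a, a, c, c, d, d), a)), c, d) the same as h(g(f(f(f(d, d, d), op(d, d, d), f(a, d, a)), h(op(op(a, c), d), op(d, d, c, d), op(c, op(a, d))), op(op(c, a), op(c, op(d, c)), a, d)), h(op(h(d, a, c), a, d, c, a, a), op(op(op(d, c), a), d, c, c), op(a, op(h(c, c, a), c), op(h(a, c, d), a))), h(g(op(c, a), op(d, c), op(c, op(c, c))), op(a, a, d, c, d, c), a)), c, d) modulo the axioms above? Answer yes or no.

Answer: yes — both canonical forms are h(g(f(f(f(d, d, d), op(d, d, d), f(a, d, a)), h(op(a, c, d), op(c, d, d, d), op(a, c, d)), op(a, a, c, c, c, d, d)), h(op(a, a, a, c, d, h(d, a, c)), op(a, c, c, c, d, d), op(a, a, c, h(a, c, d), h(c, c, a))), h(g(op(a, c), op(c, d), op(c, c, c)), op(a, a, c, c, d, d), a)), c, d)

Derivation:
Left:  h(g(f(f(f(d, d, d), op(op(d, d), d), f(a, d, a)), h(op(d, a, c), op(d, d, d, c), op(c, d, a)), op(c, d, c, d, a, a, c)), h(op(op(a, d), a, h(d, a, c), c, a), op(a, d, d, op(c, op(c, c))), op(op(h(a, c, d), op(c, h(c, c, a))), op(a, a))), h(g(op(a, c), op(d, c), op(op(c, c), c)), op(a, a, c, c, d, d), a)), c, d)
  Work inside:  op(op(h(a, c, d), op(c, h(c, c, a))), op(a, a))
  Flatten:  op(h(a, c, d), c, h(c, c, a), a, a)
  Sort arguments:  op(a, a, c, h(a, c, d), h(c, c, a))
  Put back:  h(g(f(f(f(d, d, d), op(d, d, d), f(a, d, a)), h(op(a, c, d), op(c, d, d, d), op(a, c, d)), op(a, a, c, c, c, d, d)), h(op(a, a, a, c, d, h(d, a, c)), op(a, c, c, c, d, d), op(a, a, c, h(a, c, d), h(c, c, a))), h(g(op(a, c), op(c, d), op(c, c, c)), op(a, a, c, c, d, d), a)), c, d)
Right:  h(g(f(f(f(d, d, d), op(d, d, d), f(a, d, a)), h(op(op(a, c), d), op(d, d, c, d), op(c, op(a, d))), op(op(c, a), op(c, op(d, c)), a, d)), h(op(h(d, a, c), a, d, c, a, a), op(op(op(d, c), a), d, c, c), op(a, op(h(c, c, a), c), op(h(a, c, d), a))), h(g(op(c, a), op(d, c), op(c, op(c, c))), op(a, a, d, c, d, c), a)), c, d)
  Work inside:  op(a, op(h(c, c, a), c), op(h(a, c, d), a))
  Merge nested applications:  op(a, h(c, c, a), c, h(a, c, d), a)
  Sort:  op(a, a, c, h(a, c, d), h(c, c, a))
  Reassemble:  h(g(f(f(f(d, d, d), op(d, d, d), f(a, d, a)), h(op(a, c, d), op(c, d, d, d), op(a, c, d)), op(a, a, c, c, c, d, d)), h(op(a, a, a, c, d, h(d, a, c)), op(a, c, c, c, d, d), op(a, a, c, h(a, c, d), h(c, c, a))), h(g(op(a, c), op(c, d), op(c, c, c)), op(a, a, c, c, d, d), a)), c, d)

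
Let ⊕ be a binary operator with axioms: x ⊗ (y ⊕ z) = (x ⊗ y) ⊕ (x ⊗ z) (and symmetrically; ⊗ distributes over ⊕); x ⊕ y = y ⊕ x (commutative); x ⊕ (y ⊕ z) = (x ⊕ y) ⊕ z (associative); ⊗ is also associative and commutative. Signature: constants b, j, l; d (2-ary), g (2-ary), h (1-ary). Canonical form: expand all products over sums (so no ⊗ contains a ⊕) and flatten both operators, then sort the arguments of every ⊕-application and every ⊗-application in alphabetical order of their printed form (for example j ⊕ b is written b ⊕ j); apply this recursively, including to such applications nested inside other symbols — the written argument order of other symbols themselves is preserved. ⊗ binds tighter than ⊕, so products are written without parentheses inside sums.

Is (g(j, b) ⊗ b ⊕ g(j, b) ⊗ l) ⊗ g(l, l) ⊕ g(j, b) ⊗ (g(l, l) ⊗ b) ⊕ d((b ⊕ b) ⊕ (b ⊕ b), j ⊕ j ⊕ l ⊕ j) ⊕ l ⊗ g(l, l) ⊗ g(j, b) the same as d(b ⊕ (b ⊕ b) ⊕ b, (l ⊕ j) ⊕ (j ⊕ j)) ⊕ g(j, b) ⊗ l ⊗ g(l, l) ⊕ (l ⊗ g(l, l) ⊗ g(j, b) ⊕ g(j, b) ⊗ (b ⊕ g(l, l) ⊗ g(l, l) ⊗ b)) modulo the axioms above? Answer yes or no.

Left:  (g(j, b) ⊗ b ⊕ g(j, b) ⊗ l) ⊗ g(l, l) ⊕ g(j, b) ⊗ (g(l, l) ⊗ b) ⊕ d((b ⊕ b) ⊕ (b ⊕ b), j ⊕ j ⊕ l ⊕ j) ⊕ l ⊗ g(l, l) ⊗ g(j, b)
  Expand:  b ⊗ g(j, b) ⊗ g(l, l) ⊕ g(j, b) ⊗ g(l, l) ⊗ l ⊕ b ⊗ g(j, b) ⊗ g(l, l) ⊕ d(b ⊕ b ⊕ b ⊕ b, j ⊕ j ⊕ j ⊕ l) ⊕ g(j, b) ⊗ g(l, l) ⊗ l
  Order the arguments:  b ⊗ g(j, b) ⊗ g(l, l) ⊕ b ⊗ g(j, b) ⊗ g(l, l) ⊕ d(b ⊕ b ⊕ b ⊕ b, j ⊕ j ⊕ j ⊕ l) ⊕ g(j, b) ⊗ g(l, l) ⊗ l ⊕ g(j, b) ⊗ g(l, l) ⊗ l
Right:  d(b ⊕ (b ⊕ b) ⊕ b, (l ⊕ j) ⊕ (j ⊕ j)) ⊕ g(j, b) ⊗ l ⊗ g(l, l) ⊕ (l ⊗ g(l, l) ⊗ g(j, b) ⊕ g(j, b) ⊗ (b ⊕ g(l, l) ⊗ g(l, l) ⊗ b))
  Expand:  d(b ⊕ b ⊕ b ⊕ b, j ⊕ j ⊕ j ⊕ l) ⊕ g(j, b) ⊗ g(l, l) ⊗ l ⊕ g(j, b) ⊗ g(l, l) ⊗ l ⊕ b ⊗ g(j, b) ⊕ b ⊗ g(j, b) ⊗ g(l, l) ⊗ g(l, l)
  Sort:  b ⊗ g(j, b) ⊕ b ⊗ g(j, b) ⊗ g(l, l) ⊗ g(l, l) ⊕ d(b ⊕ b ⊕ b ⊕ b, j ⊕ j ⊕ j ⊕ l) ⊕ g(j, b) ⊗ g(l, l) ⊗ l ⊕ g(j, b) ⊗ g(l, l) ⊗ l

Answer: no — b ⊗ g(j, b) ⊗ g(l, l) ⊕ b ⊗ g(j, b) ⊗ g(l, l) ⊕ d(b ⊕ b ⊕ b ⊕ b, j ⊕ j ⊕ j ⊕ l) ⊕ g(j, b) ⊗ g(l, l) ⊗ l ⊕ g(j, b) ⊗ g(l, l) ⊗ l vs b ⊗ g(j, b) ⊕ b ⊗ g(j, b) ⊗ g(l, l) ⊗ g(l, l) ⊕ d(b ⊕ b ⊕ b ⊕ b, j ⊕ j ⊕ j ⊕ l) ⊕ g(j, b) ⊗ g(l, l) ⊗ l ⊕ g(j, b) ⊗ g(l, l) ⊗ l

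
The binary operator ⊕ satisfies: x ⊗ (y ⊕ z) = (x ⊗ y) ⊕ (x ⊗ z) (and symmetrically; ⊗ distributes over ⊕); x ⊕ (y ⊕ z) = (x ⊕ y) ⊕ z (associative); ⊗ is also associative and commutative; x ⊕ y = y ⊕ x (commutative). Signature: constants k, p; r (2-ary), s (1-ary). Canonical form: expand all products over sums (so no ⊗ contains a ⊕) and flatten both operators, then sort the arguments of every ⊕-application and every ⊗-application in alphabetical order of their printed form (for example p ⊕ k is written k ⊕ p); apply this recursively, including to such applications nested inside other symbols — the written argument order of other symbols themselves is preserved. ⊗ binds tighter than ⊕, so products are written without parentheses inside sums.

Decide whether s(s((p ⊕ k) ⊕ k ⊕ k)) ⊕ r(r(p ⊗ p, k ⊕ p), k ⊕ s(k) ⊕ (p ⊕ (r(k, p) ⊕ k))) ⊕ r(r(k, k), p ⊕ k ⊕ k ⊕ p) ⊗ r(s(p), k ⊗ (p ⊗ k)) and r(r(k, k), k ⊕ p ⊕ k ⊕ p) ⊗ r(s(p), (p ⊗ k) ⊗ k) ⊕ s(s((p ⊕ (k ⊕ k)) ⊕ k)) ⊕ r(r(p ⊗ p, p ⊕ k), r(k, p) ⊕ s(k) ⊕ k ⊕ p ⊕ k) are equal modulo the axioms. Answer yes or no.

Left:  s(s((p ⊕ k) ⊕ k ⊕ k)) ⊕ r(r(p ⊗ p, k ⊕ p), k ⊕ s(k) ⊕ (p ⊕ (r(k, p) ⊕ k))) ⊕ r(r(k, k), p ⊕ k ⊕ k ⊕ p) ⊗ r(s(p), k ⊗ (p ⊗ k))
  Flatten:  s(s(k ⊕ k ⊕ k ⊕ p)) ⊕ r(r(p ⊗ p, k ⊕ p), k ⊕ k ⊕ p ⊕ r(k, p) ⊕ s(k)) ⊕ r(r(k, k), k ⊕ k ⊕ p ⊕ p) ⊗ r(s(p), k ⊗ k ⊗ p)
  Order the arguments:  r(r(k, k), k ⊕ k ⊕ p ⊕ p) ⊗ r(s(p), k ⊗ k ⊗ p) ⊕ r(r(p ⊗ p, k ⊕ p), k ⊕ k ⊕ p ⊕ r(k, p) ⊕ s(k)) ⊕ s(s(k ⊕ k ⊕ k ⊕ p))
Right:  r(r(k, k), k ⊕ p ⊕ k ⊕ p) ⊗ r(s(p), (p ⊗ k) ⊗ k) ⊕ s(s((p ⊕ (k ⊕ k)) ⊕ k)) ⊕ r(r(p ⊗ p, p ⊕ k), r(k, p) ⊕ s(k) ⊕ k ⊕ p ⊕ k)
  Flatten:  r(r(k, k), k ⊕ k ⊕ p ⊕ p) ⊗ r(s(p), k ⊗ k ⊗ p) ⊕ s(s(k ⊕ k ⊕ k ⊕ p)) ⊕ r(r(p ⊗ p, k ⊕ p), k ⊕ k ⊕ p ⊕ r(k, p) ⊕ s(k))
  Order the arguments:  r(r(k, k), k ⊕ k ⊕ p ⊕ p) ⊗ r(s(p), k ⊗ k ⊗ p) ⊕ r(r(p ⊗ p, k ⊕ p), k ⊕ k ⊕ p ⊕ r(k, p) ⊕ s(k)) ⊕ s(s(k ⊕ k ⊕ k ⊕ p))

Answer: yes — both canonical forms are r(r(k, k), k ⊕ k ⊕ p ⊕ p) ⊗ r(s(p), k ⊗ k ⊗ p) ⊕ r(r(p ⊗ p, k ⊕ p), k ⊕ k ⊕ p ⊕ r(k, p) ⊕ s(k)) ⊕ s(s(k ⊕ k ⊕ k ⊕ p))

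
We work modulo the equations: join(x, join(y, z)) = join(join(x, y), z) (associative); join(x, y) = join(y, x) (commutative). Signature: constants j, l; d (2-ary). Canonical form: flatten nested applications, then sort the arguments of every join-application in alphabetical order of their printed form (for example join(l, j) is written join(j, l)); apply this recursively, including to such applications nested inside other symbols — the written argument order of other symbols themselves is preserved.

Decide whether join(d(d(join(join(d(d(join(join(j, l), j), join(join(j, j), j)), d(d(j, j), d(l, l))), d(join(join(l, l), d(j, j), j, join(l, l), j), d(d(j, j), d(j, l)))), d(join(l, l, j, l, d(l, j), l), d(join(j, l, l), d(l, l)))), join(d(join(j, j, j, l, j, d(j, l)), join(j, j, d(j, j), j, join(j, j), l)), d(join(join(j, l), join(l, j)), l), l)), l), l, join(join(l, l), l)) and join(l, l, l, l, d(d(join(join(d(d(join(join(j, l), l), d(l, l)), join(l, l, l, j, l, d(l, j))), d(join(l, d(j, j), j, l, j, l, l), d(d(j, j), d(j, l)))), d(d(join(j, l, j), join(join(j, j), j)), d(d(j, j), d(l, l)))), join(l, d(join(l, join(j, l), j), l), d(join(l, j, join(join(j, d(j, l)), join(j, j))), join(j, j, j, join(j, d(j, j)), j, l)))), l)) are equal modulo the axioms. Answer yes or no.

Answer: no — join(d(d(join(d(d(join(j, j, l), join(j, j, j)), d(d(j, j), d(l, l))), d(join(d(j, j), j, j, l, l, l, l), d(d(j, j), d(j, l))), d(join(d(l, j), j, l, l, l, l), d(join(j, l, l), d(l, l)))), join(d(join(d(j, l), j, j, j, j, l), join(d(j, j), j, j, j, j, j, l)), d(join(j, j, l, l), l), l)), l), l, l, l, l) vs join(d(d(join(d(d(join(j, j, l), join(j, j, j)), d(d(j, j), d(l, l))), d(d(join(j, l, l), d(l, l)), join(d(l, j), j, l, l, l, l)), d(join(d(j, j), j, j, l, l, l, l), d(d(j, j), d(j, l)))), join(d(join(d(j, l), j, j, j, j, l), join(d(j, j), j, j, j, j, j, l)), d(join(j, j, l, l), l), l)), l), l, l, l, l)

Derivation:
Left:  join(d(d(join(join(d(d(join(join(j, l), j), join(join(j, j), j)), d(d(j, j), d(l, l))), d(join(join(l, l), d(j, j), j, join(l, l), j), d(d(j, j), d(j, l)))), d(join(l, l, j, l, d(l, j), l), d(join(j, l, l), d(l, l)))), join(d(join(j, j, j, l, j, d(j, l)), join(j, j, d(j, j), j, join(j, j), l)), d(join(join(j, l), join(l, j)), l), l)), l), l, join(join(l, l), l))
  Merge nested applications:  join(d(d(join(join(d(d(join(join(j, l), j), join(join(j, j), j)), d(d(j, j), d(l, l))), d(join(join(l, l), d(j, j), j, join(l, l), j), d(d(j, j), d(j, l)))), d(join(l, l, j, l, d(l, j), l), d(join(j, l, l), d(l, l)))), join(d(join(j, j, j, l, j, d(j, l)), join(j, j, d(j, j), j, join(j, j), l)), d(join(join(j, l), join(l, j)), l), l)), l), l, l, l, l)
  Simplify inside:  d(d(join(join(d(d(join(join(j, l), j), join(join(j, j), j)), d(d(j, j), d(l, l))), d(join(join(l, l), d(j, j), j, join(l, l), j), d(d(j, j), d(j, l)))), d(join(l, l, j, l, d(l, j), l), d(join(j, l, l), d(l, l)))), join(d(join(j, j, j, l, j, d(j, l)), join(j, j, d(j, j), j, join(j, j), l)), d(join(join(j, l), join(l, j)), l), l)), l)  →  d(d(join(d(d(join(j, j, l), join(j, j, j)), d(d(j, j), d(l, l))), d(join(d(j, j), j, j, l, l, l, l), d(d(j, j), d(j, l))), d(join(d(l, j), j, l, l, l, l), d(join(j, l, l), d(l, l)))), join(d(join(d(j, l), j, j, j, j, l), join(d(j, j), j, j, j, j, j, l)), d(join(j, j, l, l), l), l)), l)
  Sort arguments:  join(d(d(join(d(d(join(j, j, l), join(j, j, j)), d(d(j, j), d(l, l))), d(join(d(j, j), j, j, l, l, l, l), d(d(j, j), d(j, l))), d(join(d(l, j), j, l, l, l, l), d(join(j, l, l), d(l, l)))), join(d(join(d(j, l), j, j, j, j, l), join(d(j, j), j, j, j, j, j, l)), d(join(j, j, l, l), l), l)), l), l, l, l, l)
Right:  join(l, l, l, l, d(d(join(join(d(d(join(join(j, l), l), d(l, l)), join(l, l, l, j, l, d(l, j))), d(join(l, d(j, j), j, l, j, l, l), d(d(j, j), d(j, l)))), d(d(join(j, l, j), join(join(j, j), j)), d(d(j, j), d(l, l)))), join(l, d(join(l, join(j, l), j), l), d(join(l, j, join(join(j, d(j, l)), join(j, j))), join(j, j, j, join(j, d(j, j)), j, l)))), l))
  Inside:  d(d(join(join(d(d(join(join(j, l), l), d(l, l)), join(l, l, l, j, l, d(l, j))), d(join(l, d(j, j), j, l, j, l, l), d(d(j, j), d(j, l)))), d(d(join(j, l, j), join(join(j, j), j)), d(d(j, j), d(l, l)))), join(l, d(join(l, join(j, l), j), l), d(join(l, j, join(join(j, d(j, l)), join(j, j))), join(j, j, j, join(j, d(j, j)), j, l)))), l)  →  d(d(join(d(d(join(j, j, l), join(j, j, j)), d(d(j, j), d(l, l))), d(d(join(j, l, l), d(l, l)), join(d(l, j), j, l, l, l, l)), d(join(d(j, j), j, j, l, l, l, l), d(d(j, j), d(j, l)))), join(d(join(d(j, l), j, j, j, j, l), join(d(j, j), j, j, j, j, j, l)), d(join(j, j, l, l), l), l)), l)
  Order the arguments:  join(d(d(join(d(d(join(j, j, l), join(j, j, j)), d(d(j, j), d(l, l))), d(d(join(j, l, l), d(l, l)), join(d(l, j), j, l, l, l, l)), d(join(d(j, j), j, j, l, l, l, l), d(d(j, j), d(j, l)))), join(d(join(d(j, l), j, j, j, j, l), join(d(j, j), j, j, j, j, j, l)), d(join(j, j, l, l), l), l)), l), l, l, l, l)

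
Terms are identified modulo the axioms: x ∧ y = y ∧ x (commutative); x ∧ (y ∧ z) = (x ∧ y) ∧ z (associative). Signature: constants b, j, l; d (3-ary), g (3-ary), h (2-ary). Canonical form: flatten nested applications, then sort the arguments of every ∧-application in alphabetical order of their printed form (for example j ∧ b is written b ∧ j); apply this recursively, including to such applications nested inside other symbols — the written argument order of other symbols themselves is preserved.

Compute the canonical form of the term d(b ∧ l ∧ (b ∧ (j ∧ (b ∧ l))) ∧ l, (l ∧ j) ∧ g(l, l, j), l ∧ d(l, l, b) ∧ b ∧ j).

Answer: d(b ∧ b ∧ b ∧ j ∧ l ∧ l ∧ l, g(l, l, j) ∧ j ∧ l, b ∧ d(l, l, b) ∧ j ∧ l)

Derivation:
Descend into:  b ∧ l ∧ (b ∧ (j ∧ (b ∧ l))) ∧ l
Flatten:  b ∧ l ∧ b ∧ j ∧ b ∧ l ∧ l
Sort:  b ∧ b ∧ b ∧ j ∧ l ∧ l ∧ l
Rebuild:  d(b ∧ b ∧ b ∧ j ∧ l ∧ l ∧ l, g(l, l, j) ∧ j ∧ l, b ∧ d(l, l, b) ∧ j ∧ l)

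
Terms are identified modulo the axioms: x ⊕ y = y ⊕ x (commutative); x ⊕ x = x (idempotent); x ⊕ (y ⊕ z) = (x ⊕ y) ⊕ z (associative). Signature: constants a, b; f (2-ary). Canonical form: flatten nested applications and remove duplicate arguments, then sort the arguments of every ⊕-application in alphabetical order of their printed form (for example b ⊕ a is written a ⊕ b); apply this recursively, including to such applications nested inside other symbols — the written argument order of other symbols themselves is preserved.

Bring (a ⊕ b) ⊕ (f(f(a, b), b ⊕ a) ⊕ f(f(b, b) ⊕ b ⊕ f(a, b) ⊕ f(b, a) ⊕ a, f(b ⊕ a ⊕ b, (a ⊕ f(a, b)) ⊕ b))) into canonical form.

Answer: a ⊕ b ⊕ f(a ⊕ b ⊕ f(a, b) ⊕ f(b, a) ⊕ f(b, b), f(a ⊕ b, a ⊕ b ⊕ f(a, b))) ⊕ f(f(a, b), a ⊕ b)

Derivation:
Un-nest:  a ⊕ b ⊕ f(f(a, b), b ⊕ a) ⊕ f(f(b, b) ⊕ b ⊕ f(a, b) ⊕ f(b, a) ⊕ a, f(b ⊕ a ⊕ b, (a ⊕ f(a, b)) ⊕ b))
Canonicalize subterm:  f(f(a, b), b ⊕ a)  →  f(f(a, b), a ⊕ b)
Canonicalize subterm:  f(f(b, b) ⊕ b ⊕ f(a, b) ⊕ f(b, a) ⊕ a, f(b ⊕ a ⊕ b, (a ⊕ f(a, b)) ⊕ b))  →  f(a ⊕ b ⊕ f(a, b) ⊕ f(b, a) ⊕ f(b, b), f(a ⊕ b, a ⊕ b ⊕ f(a, b)))
Order the arguments:  a ⊕ b ⊕ f(a ⊕ b ⊕ f(a, b) ⊕ f(b, a) ⊕ f(b, b), f(a ⊕ b, a ⊕ b ⊕ f(a, b))) ⊕ f(f(a, b), a ⊕ b)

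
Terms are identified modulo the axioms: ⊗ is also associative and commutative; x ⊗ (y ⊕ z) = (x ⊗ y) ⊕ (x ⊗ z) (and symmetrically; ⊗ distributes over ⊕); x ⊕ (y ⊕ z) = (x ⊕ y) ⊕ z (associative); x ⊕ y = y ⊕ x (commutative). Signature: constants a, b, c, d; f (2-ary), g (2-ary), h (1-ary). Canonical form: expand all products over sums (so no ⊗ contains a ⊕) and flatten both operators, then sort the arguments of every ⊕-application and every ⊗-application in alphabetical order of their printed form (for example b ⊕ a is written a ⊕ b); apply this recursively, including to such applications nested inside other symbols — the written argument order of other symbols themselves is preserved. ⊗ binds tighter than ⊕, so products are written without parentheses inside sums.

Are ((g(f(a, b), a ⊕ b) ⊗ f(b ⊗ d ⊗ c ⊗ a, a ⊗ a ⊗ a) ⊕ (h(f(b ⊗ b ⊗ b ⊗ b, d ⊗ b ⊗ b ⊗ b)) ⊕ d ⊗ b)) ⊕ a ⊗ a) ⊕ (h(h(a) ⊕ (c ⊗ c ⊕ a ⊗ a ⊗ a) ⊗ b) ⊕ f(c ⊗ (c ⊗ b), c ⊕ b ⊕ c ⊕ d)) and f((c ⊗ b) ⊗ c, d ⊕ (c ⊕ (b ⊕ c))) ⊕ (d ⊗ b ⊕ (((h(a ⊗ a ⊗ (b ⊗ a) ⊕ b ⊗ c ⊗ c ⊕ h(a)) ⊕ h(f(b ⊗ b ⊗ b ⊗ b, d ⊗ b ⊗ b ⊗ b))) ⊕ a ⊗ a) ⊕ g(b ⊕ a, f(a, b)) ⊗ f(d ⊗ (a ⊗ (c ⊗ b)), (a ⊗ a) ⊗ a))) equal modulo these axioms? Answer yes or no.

Answer: no — a ⊗ a ⊕ b ⊗ d ⊕ f(a ⊗ b ⊗ c ⊗ d, a ⊗ a ⊗ a) ⊗ g(f(a, b), a ⊕ b) ⊕ f(b ⊗ c ⊗ c, b ⊕ c ⊕ c ⊕ d) ⊕ h(a ⊗ a ⊗ a ⊗ b ⊕ b ⊗ c ⊗ c ⊕ h(a)) ⊕ h(f(b ⊗ b ⊗ b ⊗ b, b ⊗ b ⊗ b ⊗ d)) vs a ⊗ a ⊕ b ⊗ d ⊕ f(a ⊗ b ⊗ c ⊗ d, a ⊗ a ⊗ a) ⊗ g(a ⊕ b, f(a, b)) ⊕ f(b ⊗ c ⊗ c, b ⊕ c ⊕ c ⊕ d) ⊕ h(a ⊗ a ⊗ a ⊗ b ⊕ b ⊗ c ⊗ c ⊕ h(a)) ⊕ h(f(b ⊗ b ⊗ b ⊗ b, b ⊗ b ⊗ b ⊗ d))

Derivation:
Left:  ((g(f(a, b), a ⊕ b) ⊗ f(b ⊗ d ⊗ c ⊗ a, a ⊗ a ⊗ a) ⊕ (h(f(b ⊗ b ⊗ b ⊗ b, d ⊗ b ⊗ b ⊗ b)) ⊕ d ⊗ b)) ⊕ a ⊗ a) ⊕ (h(h(a) ⊕ (c ⊗ c ⊕ a ⊗ a ⊗ a) ⊗ b) ⊕ f(c ⊗ (c ⊗ b), c ⊕ b ⊕ c ⊕ d))
  Expand:  f(a ⊗ b ⊗ c ⊗ d, a ⊗ a ⊗ a) ⊗ g(f(a, b), a ⊕ b) ⊕ h(f(b ⊗ b ⊗ b ⊗ b, b ⊗ b ⊗ b ⊗ d)) ⊕ b ⊗ d ⊕ a ⊗ a ⊕ h(a ⊗ a ⊗ a ⊗ b ⊕ b ⊗ c ⊗ c ⊕ h(a)) ⊕ f(b ⊗ c ⊗ c, b ⊕ c ⊕ c ⊕ d)
  Sort:  a ⊗ a ⊕ b ⊗ d ⊕ f(a ⊗ b ⊗ c ⊗ d, a ⊗ a ⊗ a) ⊗ g(f(a, b), a ⊕ b) ⊕ f(b ⊗ c ⊗ c, b ⊕ c ⊕ c ⊕ d) ⊕ h(a ⊗ a ⊗ a ⊗ b ⊕ b ⊗ c ⊗ c ⊕ h(a)) ⊕ h(f(b ⊗ b ⊗ b ⊗ b, b ⊗ b ⊗ b ⊗ d))
Right:  f((c ⊗ b) ⊗ c, d ⊕ (c ⊕ (b ⊕ c))) ⊕ (d ⊗ b ⊕ (((h(a ⊗ a ⊗ (b ⊗ a) ⊕ b ⊗ c ⊗ c ⊕ h(a)) ⊕ h(f(b ⊗ b ⊗ b ⊗ b, d ⊗ b ⊗ b ⊗ b))) ⊕ a ⊗ a) ⊕ g(b ⊕ a, f(a, b)) ⊗ f(d ⊗ (a ⊗ (c ⊗ b)), (a ⊗ a) ⊗ a)))
  Merge nested applications:  f(b ⊗ c ⊗ c, b ⊕ c ⊕ c ⊕ d) ⊕ b ⊗ d ⊕ h(a ⊗ a ⊗ a ⊗ b ⊕ b ⊗ c ⊗ c ⊕ h(a)) ⊕ h(f(b ⊗ b ⊗ b ⊗ b, b ⊗ b ⊗ b ⊗ d)) ⊕ a ⊗ a ⊕ f(a ⊗ b ⊗ c ⊗ d, a ⊗ a ⊗ a) ⊗ g(a ⊕ b, f(a, b))
  Sort:  a ⊗ a ⊕ b ⊗ d ⊕ f(a ⊗ b ⊗ c ⊗ d, a ⊗ a ⊗ a) ⊗ g(a ⊕ b, f(a, b)) ⊕ f(b ⊗ c ⊗ c, b ⊕ c ⊕ c ⊕ d) ⊕ h(a ⊗ a ⊗ a ⊗ b ⊕ b ⊗ c ⊗ c ⊕ h(a)) ⊕ h(f(b ⊗ b ⊗ b ⊗ b, b ⊗ b ⊗ b ⊗ d))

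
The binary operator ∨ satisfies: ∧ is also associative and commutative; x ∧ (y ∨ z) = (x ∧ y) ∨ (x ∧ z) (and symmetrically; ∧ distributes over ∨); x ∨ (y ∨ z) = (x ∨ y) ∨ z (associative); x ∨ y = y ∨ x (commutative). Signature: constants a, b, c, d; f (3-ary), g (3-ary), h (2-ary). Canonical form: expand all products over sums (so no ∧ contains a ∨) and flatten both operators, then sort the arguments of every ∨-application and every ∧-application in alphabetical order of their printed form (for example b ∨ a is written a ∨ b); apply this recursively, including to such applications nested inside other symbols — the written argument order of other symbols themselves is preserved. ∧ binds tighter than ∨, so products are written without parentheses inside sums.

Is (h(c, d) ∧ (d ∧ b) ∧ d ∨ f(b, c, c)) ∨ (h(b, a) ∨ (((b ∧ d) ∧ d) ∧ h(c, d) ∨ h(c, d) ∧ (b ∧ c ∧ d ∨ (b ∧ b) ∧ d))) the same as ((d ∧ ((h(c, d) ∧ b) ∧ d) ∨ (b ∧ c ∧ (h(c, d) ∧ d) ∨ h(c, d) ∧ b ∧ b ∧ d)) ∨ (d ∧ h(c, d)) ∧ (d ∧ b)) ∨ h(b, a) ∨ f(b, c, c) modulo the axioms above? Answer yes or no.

Left:  (h(c, d) ∧ (d ∧ b) ∧ d ∨ f(b, c, c)) ∨ (h(b, a) ∨ (((b ∧ d) ∧ d) ∧ h(c, d) ∨ h(c, d) ∧ (b ∧ c ∧ d ∨ (b ∧ b) ∧ d)))
  Expand:  b ∧ d ∧ d ∧ h(c, d) ∨ f(b, c, c) ∨ h(b, a) ∨ b ∧ d ∧ d ∧ h(c, d) ∨ b ∧ c ∧ d ∧ h(c, d) ∨ b ∧ b ∧ d ∧ h(c, d)
  Sort:  b ∧ b ∧ d ∧ h(c, d) ∨ b ∧ c ∧ d ∧ h(c, d) ∨ b ∧ d ∧ d ∧ h(c, d) ∨ b ∧ d ∧ d ∧ h(c, d) ∨ f(b, c, c) ∨ h(b, a)
Right:  ((d ∧ ((h(c, d) ∧ b) ∧ d) ∨ (b ∧ c ∧ (h(c, d) ∧ d) ∨ h(c, d) ∧ b ∧ b ∧ d)) ∨ (d ∧ h(c, d)) ∧ (d ∧ b)) ∨ h(b, a) ∨ f(b, c, c)
  Un-nest:  b ∧ d ∧ d ∧ h(c, d) ∨ b ∧ c ∧ d ∧ h(c, d) ∨ b ∧ b ∧ d ∧ h(c, d) ∨ b ∧ d ∧ d ∧ h(c, d) ∨ h(b, a) ∨ f(b, c, c)
  Sort arguments:  b ∧ b ∧ d ∧ h(c, d) ∨ b ∧ c ∧ d ∧ h(c, d) ∨ b ∧ d ∧ d ∧ h(c, d) ∨ b ∧ d ∧ d ∧ h(c, d) ∨ f(b, c, c) ∨ h(b, a)

Answer: yes — both canonical forms are b ∧ b ∧ d ∧ h(c, d) ∨ b ∧ c ∧ d ∧ h(c, d) ∨ b ∧ d ∧ d ∧ h(c, d) ∨ b ∧ d ∧ d ∧ h(c, d) ∨ f(b, c, c) ∨ h(b, a)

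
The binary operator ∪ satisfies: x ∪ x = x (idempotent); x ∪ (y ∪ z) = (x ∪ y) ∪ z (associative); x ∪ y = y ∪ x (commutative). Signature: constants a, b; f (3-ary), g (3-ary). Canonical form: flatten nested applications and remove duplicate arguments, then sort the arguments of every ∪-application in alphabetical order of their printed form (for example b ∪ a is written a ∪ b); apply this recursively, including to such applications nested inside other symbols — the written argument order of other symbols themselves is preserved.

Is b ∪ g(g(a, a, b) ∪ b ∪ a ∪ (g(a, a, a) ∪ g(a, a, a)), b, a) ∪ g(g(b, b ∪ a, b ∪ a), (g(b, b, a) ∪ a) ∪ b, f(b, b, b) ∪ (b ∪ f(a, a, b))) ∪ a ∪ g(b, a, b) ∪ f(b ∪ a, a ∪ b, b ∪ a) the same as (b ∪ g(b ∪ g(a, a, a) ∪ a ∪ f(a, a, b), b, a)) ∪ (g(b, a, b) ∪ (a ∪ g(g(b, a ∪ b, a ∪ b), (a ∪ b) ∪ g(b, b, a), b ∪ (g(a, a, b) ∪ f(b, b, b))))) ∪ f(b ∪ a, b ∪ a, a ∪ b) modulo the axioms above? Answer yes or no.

Left:  b ∪ g(g(a, a, b) ∪ b ∪ a ∪ (g(a, a, a) ∪ g(a, a, a)), b, a) ∪ g(g(b, b ∪ a, b ∪ a), (g(b, b, a) ∪ a) ∪ b, f(b, b, b) ∪ (b ∪ f(a, a, b))) ∪ a ∪ g(b, a, b) ∪ f(b ∪ a, a ∪ b, b ∪ a)
  Canonicalize subterm:  g(g(a, a, b) ∪ b ∪ a ∪ (g(a, a, a) ∪ g(a, a, a)), b, a)  →  g(a ∪ b ∪ g(a, a, a) ∪ g(a, a, b), b, a)
  Inside:  g(g(b, b ∪ a, b ∪ a), (g(b, b, a) ∪ a) ∪ b, f(b, b, b) ∪ (b ∪ f(a, a, b)))  →  g(g(b, a ∪ b, a ∪ b), a ∪ b ∪ g(b, b, a), b ∪ f(a, a, b) ∪ f(b, b, b))
  Inside:  f(b ∪ a, a ∪ b, b ∪ a)  →  f(a ∪ b, a ∪ b, a ∪ b)
  Sort:  a ∪ b ∪ f(a ∪ b, a ∪ b, a ∪ b) ∪ g(a ∪ b ∪ g(a, a, a) ∪ g(a, a, b), b, a) ∪ g(b, a, b) ∪ g(g(b, a ∪ b, a ∪ b), a ∪ b ∪ g(b, b, a), b ∪ f(a, a, b) ∪ f(b, b, b))
Right:  (b ∪ g(b ∪ g(a, a, a) ∪ a ∪ f(a, a, b), b, a)) ∪ (g(b, a, b) ∪ (a ∪ g(g(b, a ∪ b, a ∪ b), (a ∪ b) ∪ g(b, b, a), b ∪ (g(a, a, b) ∪ f(b, b, b))))) ∪ f(b ∪ a, b ∪ a, a ∪ b)
  Un-nest:  b ∪ g(b ∪ g(a, a, a) ∪ a ∪ f(a, a, b), b, a) ∪ g(b, a, b) ∪ a ∪ g(g(b, a ∪ b, a ∪ b), (a ∪ b) ∪ g(b, b, a), b ∪ (g(a, a, b) ∪ f(b, b, b))) ∪ f(b ∪ a, b ∪ a, a ∪ b)
  Canonicalize subterm:  g(b ∪ g(a, a, a) ∪ a ∪ f(a, a, b), b, a)  →  g(a ∪ b ∪ f(a, a, b) ∪ g(a, a, a), b, a)
  Canonicalize subterm:  g(g(b, a ∪ b, a ∪ b), (a ∪ b) ∪ g(b, b, a), b ∪ (g(a, a, b) ∪ f(b, b, b)))  →  g(g(b, a ∪ b, a ∪ b), a ∪ b ∪ g(b, b, a), b ∪ f(b, b, b) ∪ g(a, a, b))
  Canonicalize subterm:  f(b ∪ a, b ∪ a, a ∪ b)  →  f(a ∪ b, a ∪ b, a ∪ b)
  Sort arguments:  a ∪ b ∪ f(a ∪ b, a ∪ b, a ∪ b) ∪ g(a ∪ b ∪ f(a, a, b) ∪ g(a, a, a), b, a) ∪ g(b, a, b) ∪ g(g(b, a ∪ b, a ∪ b), a ∪ b ∪ g(b, b, a), b ∪ f(b, b, b) ∪ g(a, a, b))

Answer: no — a ∪ b ∪ f(a ∪ b, a ∪ b, a ∪ b) ∪ g(a ∪ b ∪ g(a, a, a) ∪ g(a, a, b), b, a) ∪ g(b, a, b) ∪ g(g(b, a ∪ b, a ∪ b), a ∪ b ∪ g(b, b, a), b ∪ f(a, a, b) ∪ f(b, b, b)) vs a ∪ b ∪ f(a ∪ b, a ∪ b, a ∪ b) ∪ g(a ∪ b ∪ f(a, a, b) ∪ g(a, a, a), b, a) ∪ g(b, a, b) ∪ g(g(b, a ∪ b, a ∪ b), a ∪ b ∪ g(b, b, a), b ∪ f(b, b, b) ∪ g(a, a, b))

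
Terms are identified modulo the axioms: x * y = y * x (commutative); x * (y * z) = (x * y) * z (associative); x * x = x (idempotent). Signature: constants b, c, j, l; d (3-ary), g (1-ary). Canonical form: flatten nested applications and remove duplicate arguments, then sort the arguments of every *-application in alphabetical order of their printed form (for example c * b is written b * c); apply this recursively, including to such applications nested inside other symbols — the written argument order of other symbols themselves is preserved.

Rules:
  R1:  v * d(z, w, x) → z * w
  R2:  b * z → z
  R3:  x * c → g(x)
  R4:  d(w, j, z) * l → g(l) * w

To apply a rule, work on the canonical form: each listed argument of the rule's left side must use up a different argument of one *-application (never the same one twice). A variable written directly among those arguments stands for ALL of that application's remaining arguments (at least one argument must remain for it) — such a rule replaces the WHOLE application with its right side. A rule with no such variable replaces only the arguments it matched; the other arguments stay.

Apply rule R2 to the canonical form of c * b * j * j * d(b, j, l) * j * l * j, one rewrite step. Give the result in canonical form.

Answer: c * d(b, j, l) * j * l

Derivation:
Canonical form:  b * c * d(b, j, l) * j * l
R2 matches:  uses b;  z := c * d(b, j, l) * j * l
Every leftover argument binds to the variable; the entire application is replaced.
Giving:  c * d(b, j, l) * j * l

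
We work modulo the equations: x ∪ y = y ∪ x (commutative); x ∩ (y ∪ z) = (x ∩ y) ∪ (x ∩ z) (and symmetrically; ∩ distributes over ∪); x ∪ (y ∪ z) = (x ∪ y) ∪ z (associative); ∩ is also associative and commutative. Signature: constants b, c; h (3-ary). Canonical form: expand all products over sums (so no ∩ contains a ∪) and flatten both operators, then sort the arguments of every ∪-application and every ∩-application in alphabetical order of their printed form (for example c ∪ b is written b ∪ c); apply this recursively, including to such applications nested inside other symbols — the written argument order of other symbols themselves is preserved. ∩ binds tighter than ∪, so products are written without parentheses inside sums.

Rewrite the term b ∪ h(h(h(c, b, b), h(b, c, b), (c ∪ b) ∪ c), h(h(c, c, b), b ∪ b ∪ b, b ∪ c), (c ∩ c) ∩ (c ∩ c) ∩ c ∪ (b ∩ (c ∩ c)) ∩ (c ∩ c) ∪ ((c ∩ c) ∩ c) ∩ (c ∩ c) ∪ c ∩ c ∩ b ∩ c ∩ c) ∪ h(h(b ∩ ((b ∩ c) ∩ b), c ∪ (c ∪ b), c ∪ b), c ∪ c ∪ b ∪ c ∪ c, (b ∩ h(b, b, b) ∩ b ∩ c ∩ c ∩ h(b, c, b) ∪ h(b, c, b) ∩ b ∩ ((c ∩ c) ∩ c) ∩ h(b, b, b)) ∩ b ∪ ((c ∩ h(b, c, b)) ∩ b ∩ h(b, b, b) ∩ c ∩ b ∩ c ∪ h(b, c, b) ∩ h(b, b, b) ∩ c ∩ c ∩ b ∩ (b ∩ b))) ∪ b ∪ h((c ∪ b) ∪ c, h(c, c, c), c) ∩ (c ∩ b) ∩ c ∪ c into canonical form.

Answer: b ∪ b ∪ b ∩ c ∩ c ∩ h(b ∪ c ∪ c, h(c, c, c), c) ∪ c ∪ h(h(b ∩ b ∩ b ∩ c, b ∪ c ∪ c, b ∪ c), b ∪ c ∪ c ∪ c ∪ c, b ∩ b ∩ b ∩ c ∩ c ∩ h(b, b, b) ∩ h(b, c, b) ∪ b ∩ b ∩ b ∩ c ∩ c ∩ h(b, b, b) ∩ h(b, c, b) ∪ b ∩ b ∩ c ∩ c ∩ c ∩ h(b, b, b) ∩ h(b, c, b) ∪ b ∩ b ∩ c ∩ c ∩ c ∩ h(b, b, b) ∩ h(b, c, b)) ∪ h(h(h(c, b, b), h(b, c, b), b ∪ c ∪ c), h(h(c, c, b), b ∪ b ∪ b, b ∪ c), b ∩ c ∩ c ∩ c ∩ c ∪ b ∩ c ∩ c ∩ c ∩ c ∪ c ∩ c ∩ c ∩ c ∩ c ∪ c ∩ c ∩ c ∩ c ∩ c)

Derivation:
Expand:  b ∪ h(h(h(c, b, b), h(b, c, b), b ∪ c ∪ c), h(h(c, c, b), b ∪ b ∪ b, b ∪ c), b ∩ c ∩ c ∩ c ∩ c ∪ b ∩ c ∩ c ∩ c ∩ c ∪ c ∩ c ∩ c ∩ c ∩ c ∪ c ∩ c ∩ c ∩ c ∩ c) ∪ h(h(b ∩ b ∩ b ∩ c, b ∪ c ∪ c, b ∪ c), b ∪ c ∪ c ∪ c ∪ c, b ∩ b ∩ b ∩ c ∩ c ∩ h(b, b, b) ∩ h(b, c, b) ∪ b ∩ b ∩ b ∩ c ∩ c ∩ h(b, b, b) ∩ h(b, c, b) ∪ b ∩ b ∩ c ∩ c ∩ c ∩ h(b, b, b) ∩ h(b, c, b) ∪ b ∩ b ∩ c ∩ c ∩ c ∩ h(b, b, b) ∩ h(b, c, b)) ∪ b ∪ b ∩ c ∩ c ∩ h(b ∪ c ∪ c, h(c, c, c), c) ∪ c
Sort arguments:  b ∪ b ∪ b ∩ c ∩ c ∩ h(b ∪ c ∪ c, h(c, c, c), c) ∪ c ∪ h(h(b ∩ b ∩ b ∩ c, b ∪ c ∪ c, b ∪ c), b ∪ c ∪ c ∪ c ∪ c, b ∩ b ∩ b ∩ c ∩ c ∩ h(b, b, b) ∩ h(b, c, b) ∪ b ∩ b ∩ b ∩ c ∩ c ∩ h(b, b, b) ∩ h(b, c, b) ∪ b ∩ b ∩ c ∩ c ∩ c ∩ h(b, b, b) ∩ h(b, c, b) ∪ b ∩ b ∩ c ∩ c ∩ c ∩ h(b, b, b) ∩ h(b, c, b)) ∪ h(h(h(c, b, b), h(b, c, b), b ∪ c ∪ c), h(h(c, c, b), b ∪ b ∪ b, b ∪ c), b ∩ c ∩ c ∩ c ∩ c ∪ b ∩ c ∩ c ∩ c ∩ c ∪ c ∩ c ∩ c ∩ c ∩ c ∪ c ∩ c ∩ c ∩ c ∩ c)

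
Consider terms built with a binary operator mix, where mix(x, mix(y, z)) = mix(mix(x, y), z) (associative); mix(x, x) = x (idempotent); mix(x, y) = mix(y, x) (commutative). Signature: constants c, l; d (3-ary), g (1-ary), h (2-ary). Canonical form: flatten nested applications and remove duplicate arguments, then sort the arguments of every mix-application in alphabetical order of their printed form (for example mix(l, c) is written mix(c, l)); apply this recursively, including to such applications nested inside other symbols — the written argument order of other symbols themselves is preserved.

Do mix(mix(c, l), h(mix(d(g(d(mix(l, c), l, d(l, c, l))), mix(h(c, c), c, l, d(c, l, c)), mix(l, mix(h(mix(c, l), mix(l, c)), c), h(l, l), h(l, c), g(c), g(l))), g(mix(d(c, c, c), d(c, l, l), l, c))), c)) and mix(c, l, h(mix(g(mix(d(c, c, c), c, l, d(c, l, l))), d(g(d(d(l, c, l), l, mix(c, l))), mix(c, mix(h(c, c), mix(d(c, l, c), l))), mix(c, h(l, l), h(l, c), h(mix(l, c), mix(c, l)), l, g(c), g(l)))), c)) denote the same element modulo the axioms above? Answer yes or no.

Left:  mix(mix(c, l), h(mix(d(g(d(mix(l, c), l, d(l, c, l))), mix(h(c, c), c, l, d(c, l, c)), mix(l, mix(h(mix(c, l), mix(l, c)), c), h(l, l), h(l, c), g(c), g(l))), g(mix(d(c, c, c), d(c, l, l), l, c))), c))
  Un-nest:  mix(c, l, h(mix(d(g(d(mix(l, c), l, d(l, c, l))), mix(h(c, c), c, l, d(c, l, c)), mix(l, mix(h(mix(c, l), mix(l, c)), c), h(l, l), h(l, c), g(c), g(l))), g(mix(d(c, c, c), d(c, l, l), l, c))), c))
  Inside:  h(mix(d(g(d(mix(l, c), l, d(l, c, l))), mix(h(c, c), c, l, d(c, l, c)), mix(l, mix(h(mix(c, l), mix(l, c)), c), h(l, l), h(l, c), g(c), g(l))), g(mix(d(c, c, c), d(c, l, l), l, c))), c)  →  h(mix(d(g(d(mix(c, l), l, d(l, c, l))), mix(c, d(c, l, c), h(c, c), l), mix(c, g(c), g(l), h(l, c), h(l, l), h(mix(c, l), mix(c, l)), l)), g(mix(c, d(c, c, c), d(c, l, l), l))), c)
  Order the arguments:  mix(c, h(mix(d(g(d(mix(c, l), l, d(l, c, l))), mix(c, d(c, l, c), h(c, c), l), mix(c, g(c), g(l), h(l, c), h(l, l), h(mix(c, l), mix(c, l)), l)), g(mix(c, d(c, c, c), d(c, l, l), l))), c), l)
Right:  mix(c, l, h(mix(g(mix(d(c, c, c), c, l, d(c, l, l))), d(g(d(d(l, c, l), l, mix(c, l))), mix(c, mix(h(c, c), mix(d(c, l, c), l))), mix(c, h(l, l), h(l, c), h(mix(l, c), mix(c, l)), l, g(c), g(l)))), c))
  Inside:  h(mix(g(mix(d(c, c, c), c, l, d(c, l, l))), d(g(d(d(l, c, l), l, mix(c, l))), mix(c, mix(h(c, c), mix(d(c, l, c), l))), mix(c, h(l, l), h(l, c), h(mix(l, c), mix(c, l)), l, g(c), g(l)))), c)  →  h(mix(d(g(d(d(l, c, l), l, mix(c, l))), mix(c, d(c, l, c), h(c, c), l), mix(c, g(c), g(l), h(l, c), h(l, l), h(mix(c, l), mix(c, l)), l)), g(mix(c, d(c, c, c), d(c, l, l), l))), c)
  Sort:  mix(c, h(mix(d(g(d(d(l, c, l), l, mix(c, l))), mix(c, d(c, l, c), h(c, c), l), mix(c, g(c), g(l), h(l, c), h(l, l), h(mix(c, l), mix(c, l)), l)), g(mix(c, d(c, c, c), d(c, l, l), l))), c), l)

Answer: no — mix(c, h(mix(d(g(d(mix(c, l), l, d(l, c, l))), mix(c, d(c, l, c), h(c, c), l), mix(c, g(c), g(l), h(l, c), h(l, l), h(mix(c, l), mix(c, l)), l)), g(mix(c, d(c, c, c), d(c, l, l), l))), c), l) vs mix(c, h(mix(d(g(d(d(l, c, l), l, mix(c, l))), mix(c, d(c, l, c), h(c, c), l), mix(c, g(c), g(l), h(l, c), h(l, l), h(mix(c, l), mix(c, l)), l)), g(mix(c, d(c, c, c), d(c, l, l), l))), c), l)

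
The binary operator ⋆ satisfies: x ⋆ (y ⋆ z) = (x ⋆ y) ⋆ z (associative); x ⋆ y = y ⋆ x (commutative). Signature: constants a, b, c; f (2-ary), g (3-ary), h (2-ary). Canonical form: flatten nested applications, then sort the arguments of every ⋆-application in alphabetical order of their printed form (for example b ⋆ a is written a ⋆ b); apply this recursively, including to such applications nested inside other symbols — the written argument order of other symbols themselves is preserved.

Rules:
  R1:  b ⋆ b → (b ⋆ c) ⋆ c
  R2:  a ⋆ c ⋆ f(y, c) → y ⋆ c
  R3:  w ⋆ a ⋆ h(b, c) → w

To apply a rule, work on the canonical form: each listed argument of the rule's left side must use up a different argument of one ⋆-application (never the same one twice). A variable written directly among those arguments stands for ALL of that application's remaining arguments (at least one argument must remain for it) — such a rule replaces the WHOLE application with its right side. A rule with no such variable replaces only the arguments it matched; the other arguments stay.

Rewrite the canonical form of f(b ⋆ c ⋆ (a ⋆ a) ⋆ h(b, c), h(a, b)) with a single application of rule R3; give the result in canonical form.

Canonical form:  f(a ⋆ a ⋆ b ⋆ c ⋆ h(b, c), h(a, b))
Match R3:  consume a, h(b, c);  w := a ⋆ b ⋆ c
The extension variable absorbs all remaining arguments, so the whole application is rewritten.
New term:  f(a ⋆ b ⋆ c, h(a, b))

Answer: f(a ⋆ b ⋆ c, h(a, b))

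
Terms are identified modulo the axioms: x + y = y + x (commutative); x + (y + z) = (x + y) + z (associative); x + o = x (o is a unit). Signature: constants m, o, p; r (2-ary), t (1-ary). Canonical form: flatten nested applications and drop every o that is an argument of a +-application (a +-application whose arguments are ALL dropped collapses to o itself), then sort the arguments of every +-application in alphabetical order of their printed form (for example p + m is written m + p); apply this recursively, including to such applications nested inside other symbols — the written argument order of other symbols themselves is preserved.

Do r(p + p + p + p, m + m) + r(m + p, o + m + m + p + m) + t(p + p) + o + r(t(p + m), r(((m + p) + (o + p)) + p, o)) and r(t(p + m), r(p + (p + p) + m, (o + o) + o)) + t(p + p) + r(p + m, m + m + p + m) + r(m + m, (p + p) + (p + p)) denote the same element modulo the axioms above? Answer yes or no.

Answer: no — r(m + p, m + m + m + p) + r(p + p + p + p, m + m) + r(t(m + p), r(m + p + p + p, o)) + t(p + p) vs r(m + m, p + p + p + p) + r(m + p, m + m + m + p) + r(t(m + p), r(m + p + p + p, o)) + t(p + p)

Derivation:
Left:  r(p + p + p + p, m + m) + r(m + p, o + m + m + p + m) + t(p + p) + o + r(t(p + m), r(((m + p) + (o + p)) + p, o))
  Simplify inside:  r(m + p, o + m + m + p + m)  →  r(m + p, m + m + m + p)
  Inside:  r(t(p + m), r(((m + p) + (o + p)) + p, o))  →  r(t(m + p), r(m + p + p + p, o))
  Unit:  drop o
  Order the arguments:  r(m + p, m + m + m + p) + r(p + p + p + p, m + m) + r(t(m + p), r(m + p + p + p, o)) + t(p + p)
Right:  r(t(p + m), r(p + (p + p) + m, (o + o) + o)) + t(p + p) + r(p + m, m + m + p + m) + r(m + m, (p + p) + (p + p))
  Canonicalize subterm:  r(t(p + m), r(p + (p + p) + m, (o + o) + o))  →  r(t(m + p), r(m + p + p + p, o))
  Simplify inside:  r(p + m, m + m + p + m)  →  r(m + p, m + m + m + p)
  Simplify inside:  r(m + m, (p + p) + (p + p))  →  r(m + m, p + p + p + p)
  Sort:  r(m + m, p + p + p + p) + r(m + p, m + m + m + p) + r(t(m + p), r(m + p + p + p, o)) + t(p + p)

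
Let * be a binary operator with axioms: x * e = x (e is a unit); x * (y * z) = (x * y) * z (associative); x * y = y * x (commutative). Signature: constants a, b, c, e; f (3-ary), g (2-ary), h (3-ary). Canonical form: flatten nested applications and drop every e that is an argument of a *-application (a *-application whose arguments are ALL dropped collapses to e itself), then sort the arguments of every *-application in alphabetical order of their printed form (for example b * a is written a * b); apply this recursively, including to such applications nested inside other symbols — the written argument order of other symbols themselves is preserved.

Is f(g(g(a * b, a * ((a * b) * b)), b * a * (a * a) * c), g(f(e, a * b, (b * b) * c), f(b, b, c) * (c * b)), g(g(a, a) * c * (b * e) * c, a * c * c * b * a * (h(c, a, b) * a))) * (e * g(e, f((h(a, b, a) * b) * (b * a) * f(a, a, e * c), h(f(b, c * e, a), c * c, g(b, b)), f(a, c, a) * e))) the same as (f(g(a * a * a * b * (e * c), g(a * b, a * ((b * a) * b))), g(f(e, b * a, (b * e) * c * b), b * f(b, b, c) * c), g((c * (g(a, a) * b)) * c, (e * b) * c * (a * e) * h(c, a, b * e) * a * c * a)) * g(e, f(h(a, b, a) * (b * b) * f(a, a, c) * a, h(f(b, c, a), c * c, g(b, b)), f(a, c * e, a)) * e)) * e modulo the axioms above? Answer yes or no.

Answer: no — f(g(g(a * b, a * a * b * b), a * a * a * b * c), g(f(e, a * b, b * b * c), b * c * f(b, b, c)), g(b * c * c * g(a, a), a * a * a * b * c * c * h(c, a, b))) * g(e, f(a * b * b * f(a, a, c) * h(a, b, a), h(f(b, c, a), c * c, g(b, b)), f(a, c, a))) vs f(g(a * a * a * b * c, g(a * b, a * a * b * b)), g(f(e, a * b, b * b * c), b * c * f(b, b, c)), g(b * c * c * g(a, a), a * a * a * b * c * c * h(c, a, b))) * g(e, f(a * b * b * f(a, a, c) * h(a, b, a), h(f(b, c, a), c * c, g(b, b)), f(a, c, a)))

Derivation:
Left:  f(g(g(a * b, a * ((a * b) * b)), b * a * (a * a) * c), g(f(e, a * b, (b * b) * c), f(b, b, c) * (c * b)), g(g(a, a) * c * (b * e) * c, a * c * c * b * a * (h(c, a, b) * a))) * (e * g(e, f((h(a, b, a) * b) * (b * a) * f(a, a, e * c), h(f(b, c * e, a), c * c, g(b, b)), f(a, c, a) * e)))
  Merge nested applications:  f(g(g(a * b, a * ((a * b) * b)), b * a * (a * a) * c), g(f(e, a * b, (b * b) * c), f(b, b, c) * (c * b)), g(g(a, a) * c * (b * e) * c, a * c * c * b * a * (h(c, a, b) * a))) * e * g(e, f((h(a, b, a) * b) * (b * a) * f(a, a, e * c), h(f(b, c * e, a), c * c, g(b, b)), f(a, c, a) * e))
  Inside:  f(g(g(a * b, a * ((a * b) * b)), b * a * (a * a) * c), g(f(e, a * b, (b * b) * c), f(b, b, c) * (c * b)), g(g(a, a) * c * (b * e) * c, a * c * c * b * a * (h(c, a, b) * a)))  →  f(g(g(a * b, a * a * b * b), a * a * a * b * c), g(f(e, a * b, b * b * c), b * c * f(b, b, c)), g(b * c * c * g(a, a), a * a * a * b * c * c * h(c, a, b)))
  Inside:  g(e, f((h(a, b, a) * b) * (b * a) * f(a, a, e * c), h(f(b, c * e, a), c * c, g(b, b)), f(a, c, a) * e))  →  g(e, f(a * b * b * f(a, a, c) * h(a, b, a), h(f(b, c, a), c * c, g(b, b)), f(a, c, a)))
  Unit:  drop e
  Sort arguments:  f(g(g(a * b, a * a * b * b), a * a * a * b * c), g(f(e, a * b, b * b * c), b * c * f(b, b, c)), g(b * c * c * g(a, a), a * a * a * b * c * c * h(c, a, b))) * g(e, f(a * b * b * f(a, a, c) * h(a, b, a), h(f(b, c, a), c * c, g(b, b)), f(a, c, a)))
Right:  (f(g(a * a * a * b * (e * c), g(a * b, a * ((b * a) * b))), g(f(e, b * a, (b * e) * c * b), b * f(b, b, c) * c), g((c * (g(a, a) * b)) * c, (e * b) * c * (a * e) * h(c, a, b * e) * a * c * a)) * g(e, f(h(a, b, a) * (b * b) * f(a, a, c) * a, h(f(b, c, a), c * c, g(b, b)), f(a, c * e, a)) * e)) * e
  Flatten:  f(g(a * a * a * b * (e * c), g(a * b, a * ((b * a) * b))), g(f(e, b * a, (b * e) * c * b), b * f(b, b, c) * c), g((c * (g(a, a) * b)) * c, (e * b) * c * (a * e) * h(c, a, b * e) * a * c * a)) * g(e, f(h(a, b, a) * (b * b) * f(a, a, c) * a, h(f(b, c, a), c * c, g(b, b)), f(a, c * e, a)) * e) * e
  Canonicalize subterm:  f(g(a * a * a * b * (e * c), g(a * b, a * ((b * a) * b))), g(f(e, b * a, (b * e) * c * b), b * f(b, b, c) * c), g((c * (g(a, a) * b)) * c, (e * b) * c * (a * e) * h(c, a, b * e) * a * c * a))  →  f(g(a * a * a * b * c, g(a * b, a * a * b * b)), g(f(e, a * b, b * b * c), b * c * f(b, b, c)), g(b * c * c * g(a, a), a * a * a * b * c * c * h(c, a, b)))
  Simplify inside:  g(e, f(h(a, b, a) * (b * b) * f(a, a, c) * a, h(f(b, c, a), c * c, g(b, b)), f(a, c * e, a)) * e)  →  g(e, f(a * b * b * f(a, a, c) * h(a, b, a), h(f(b, c, a), c * c, g(b, b)), f(a, c, a)))
  Unit:  drop e
  Order the arguments:  f(g(a * a * a * b * c, g(a * b, a * a * b * b)), g(f(e, a * b, b * b * c), b * c * f(b, b, c)), g(b * c * c * g(a, a), a * a * a * b * c * c * h(c, a, b))) * g(e, f(a * b * b * f(a, a, c) * h(a, b, a), h(f(b, c, a), c * c, g(b, b)), f(a, c, a)))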